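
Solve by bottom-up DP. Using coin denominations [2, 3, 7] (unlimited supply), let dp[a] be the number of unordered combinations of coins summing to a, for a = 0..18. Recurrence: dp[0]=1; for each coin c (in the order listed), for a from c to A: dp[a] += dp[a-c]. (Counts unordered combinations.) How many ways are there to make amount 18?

7

after  coin     0     1     2     3     4     5     6     7     8     9    10    11    12    13    14    15    16    17    18
          2     1     0     1     0     1     0     1     0     1     0     1     0     1     0     1     0     1     0     1
          3     1     0     1     1     1     1     2     1     2     2     2     2     3     2     3     3     3     3     4
          7     1     0     1     1     1     1     2     2     2     3     3     3     4     4     5     5     6     6     7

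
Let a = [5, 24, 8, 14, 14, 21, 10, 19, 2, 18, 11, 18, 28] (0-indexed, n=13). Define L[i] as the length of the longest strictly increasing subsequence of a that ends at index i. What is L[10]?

   i    0    1    2    3    4    5    6    7    8    9   10   11   12
a[i]    5   24    8   14   14   21   10   19    2   18   11   18   28
L[i]    1    2    2    3    3    4    3    4    1    4    4    5    6

4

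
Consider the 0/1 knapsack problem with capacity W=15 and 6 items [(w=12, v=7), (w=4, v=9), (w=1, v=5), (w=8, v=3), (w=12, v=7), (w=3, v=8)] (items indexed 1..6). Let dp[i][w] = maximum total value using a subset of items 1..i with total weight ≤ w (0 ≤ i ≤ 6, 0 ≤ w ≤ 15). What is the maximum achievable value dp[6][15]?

i\w   0   1   2   3   4   5   6   7   8   9  10  11  12  13  14  15
  0   0   0   0   0   0   0   0   0   0   0   0   0   0   0   0   0
  1   0   0   0   0   0   0   0   0   0   0   0   0   7   7   7   7
  2   0   0   0   0   9   9   9   9   9   9   9   9   9   9   9   9
  3   0   5   5   5   9  14  14  14  14  14  14  14  14  14  14  14
  4   0   5   5   5   9  14  14  14  14  14  14  14  14  17  17  17
  5   0   5   5   5   9  14  14  14  14  14  14  14  14  17  17  17
  6   0   5   5   8  13  14  14  17  22  22  22  22  22  22  22  22

22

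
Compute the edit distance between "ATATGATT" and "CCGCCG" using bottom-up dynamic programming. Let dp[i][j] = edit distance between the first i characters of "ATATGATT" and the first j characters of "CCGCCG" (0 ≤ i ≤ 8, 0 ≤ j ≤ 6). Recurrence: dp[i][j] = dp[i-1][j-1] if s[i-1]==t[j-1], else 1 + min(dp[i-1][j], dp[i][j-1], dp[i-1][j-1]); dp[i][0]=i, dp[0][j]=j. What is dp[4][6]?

6

   ''  C  C  G  C  C  G
''  0  1  2  3  4  5  6
 A  1  1  2  3  4  5  6
 T  2  2  2  3  4  5  6
 A  3  3  3  3  4  5  6
 T  4  4  4  4  4  5  6
 G  5  5  5  4  5  5  5
 A  6  6  6  5  5  6  6
 T  7  7  7  6  6  6  7
 T  8  8  8  7  7  7  7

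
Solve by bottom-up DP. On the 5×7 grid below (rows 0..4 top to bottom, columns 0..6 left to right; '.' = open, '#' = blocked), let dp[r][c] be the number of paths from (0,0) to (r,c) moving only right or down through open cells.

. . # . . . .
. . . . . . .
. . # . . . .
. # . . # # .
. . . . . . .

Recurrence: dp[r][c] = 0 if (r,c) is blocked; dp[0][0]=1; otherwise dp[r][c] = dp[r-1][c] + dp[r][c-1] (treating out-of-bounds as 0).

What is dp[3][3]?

2

r\c   0   1   2   3   4   5   6
  0   1   1   0   0   0   0   0
  1   1   2   2   2   2   2   2
  2   1   3   0   2   4   6   8
  3   1   0   0   2   0   0   8
  4   1   1   1   3   3   3  11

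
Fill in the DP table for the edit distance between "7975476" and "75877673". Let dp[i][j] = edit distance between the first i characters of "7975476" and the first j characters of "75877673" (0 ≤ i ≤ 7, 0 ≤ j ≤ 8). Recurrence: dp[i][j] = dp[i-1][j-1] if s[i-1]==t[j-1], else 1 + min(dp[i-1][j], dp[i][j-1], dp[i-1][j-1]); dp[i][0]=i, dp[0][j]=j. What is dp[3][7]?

5

   ''  7  5  8  7  7  6  7  3
''  0  1  2  3  4  5  6  7  8
 7  1  0  1  2  3  4  5  6  7
 9  2  1  1  2  3  4  5  6  7
 7  3  2  2  2  2  3  4  5  6
 5  4  3  2  3  3  3  4  5  6
 4  5  4  3  3  4  4  4  5  6
 7  6  5  4  4  3  4  5  4  5
 6  7  6  5  5  4  4  4  5  5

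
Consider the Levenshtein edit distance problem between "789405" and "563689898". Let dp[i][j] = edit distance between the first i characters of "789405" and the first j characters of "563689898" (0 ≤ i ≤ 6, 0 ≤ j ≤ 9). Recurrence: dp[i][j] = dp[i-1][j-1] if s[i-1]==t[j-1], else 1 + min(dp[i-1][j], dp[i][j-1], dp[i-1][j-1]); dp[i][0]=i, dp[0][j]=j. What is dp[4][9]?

   ''  5  6  3  6  8  9  8  9  8
''  0  1  2  3  4  5  6  7  8  9
 7  1  1  2  3  4  5  6  7  8  9
 8  2  2  2  3  4  4  5  6  7  8
 9  3  3  3  3  4  5  4  5  6  7
 4  4  4  4  4  4  5  5  5  6  7
 0  5  5  5  5  5  5  6  6  6  7
 5  6  5  6  6  6  6  6  7  7  7

7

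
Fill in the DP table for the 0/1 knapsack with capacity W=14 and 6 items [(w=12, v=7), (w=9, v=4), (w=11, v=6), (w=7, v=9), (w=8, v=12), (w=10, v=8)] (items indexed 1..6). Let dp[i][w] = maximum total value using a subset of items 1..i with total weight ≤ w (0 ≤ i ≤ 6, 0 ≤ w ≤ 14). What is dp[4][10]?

9

i\w   0   1   2   3   4   5   6   7   8   9  10  11  12  13  14
  0   0   0   0   0   0   0   0   0   0   0   0   0   0   0   0
  1   0   0   0   0   0   0   0   0   0   0   0   0   7   7   7
  2   0   0   0   0   0   0   0   0   0   4   4   4   7   7   7
  3   0   0   0   0   0   0   0   0   0   4   4   6   7   7   7
  4   0   0   0   0   0   0   0   9   9   9   9   9   9   9   9
  5   0   0   0   0   0   0   0   9  12  12  12  12  12  12  12
  6   0   0   0   0   0   0   0   9  12  12  12  12  12  12  12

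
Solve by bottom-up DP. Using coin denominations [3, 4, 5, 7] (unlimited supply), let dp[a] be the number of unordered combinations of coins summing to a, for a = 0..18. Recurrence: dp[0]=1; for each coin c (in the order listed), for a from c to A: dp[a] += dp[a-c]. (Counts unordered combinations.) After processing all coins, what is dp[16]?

6

after  coin     0     1     2     3     4     5     6     7     8     9    10    11    12    13    14    15    16    17    18
          3     1     0     0     1     0     0     1     0     0     1     0     0     1     0     0     1     0     0     1
          4     1     0     0     1     1     0     1     1     1     1     1     1     2     1     1     2     2     1     2
          5     1     0     0     1     1     1     1     1     2     2     2     2     3     3     3     4     4     4     5
          7     1     0     0     1     1     1     1     2     2     2     3     3     4     4     5     6     6     7     8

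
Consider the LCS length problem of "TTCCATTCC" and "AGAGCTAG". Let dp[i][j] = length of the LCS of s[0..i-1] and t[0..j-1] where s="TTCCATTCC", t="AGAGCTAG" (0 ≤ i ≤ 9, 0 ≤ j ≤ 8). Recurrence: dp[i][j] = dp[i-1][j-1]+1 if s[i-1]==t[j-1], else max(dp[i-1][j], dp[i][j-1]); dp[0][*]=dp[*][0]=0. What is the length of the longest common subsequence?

   ''  A  G  A  G  C  T  A  G
''  0  0  0  0  0  0  0  0  0
 T  0  0  0  0  0  0  1  1  1
 T  0  0  0  0  0  0  1  1  1
 C  0  0  0  0  0  1  1  1  1
 C  0  0  0  0  0  1  1  1  1
 A  0  1  1  1  1  1  1  2  2
 T  0  1  1  1  1  1  2  2  2
 T  0  1  1  1  1  1  2  2  2
 C  0  1  1  1  1  2  2  2  2
 C  0  1  1  1  1  2  2  2  2

2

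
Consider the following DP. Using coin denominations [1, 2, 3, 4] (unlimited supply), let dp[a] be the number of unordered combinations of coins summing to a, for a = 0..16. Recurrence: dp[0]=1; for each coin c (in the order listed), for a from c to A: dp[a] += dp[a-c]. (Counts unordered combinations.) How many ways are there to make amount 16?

64

after  coin     0     1     2     3     4     5     6     7     8     9    10    11    12    13    14    15    16
          1     1     1     1     1     1     1     1     1     1     1     1     1     1     1     1     1     1
          2     1     1     2     2     3     3     4     4     5     5     6     6     7     7     8     8     9
          3     1     1     2     3     4     5     7     8    10    12    14    16    19    21    24    27    30
          4     1     1     2     3     5     6     9    11    15    18    23    27    34    39    47    54    64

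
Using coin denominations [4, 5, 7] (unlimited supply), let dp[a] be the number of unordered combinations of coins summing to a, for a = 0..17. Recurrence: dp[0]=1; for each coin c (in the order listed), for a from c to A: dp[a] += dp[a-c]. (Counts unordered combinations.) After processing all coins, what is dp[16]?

2

after  coin     0     1     2     3     4     5     6     7     8     9    10    11    12    13    14    15    16    17
          4     1     0     0     0     1     0     0     0     1     0     0     0     1     0     0     0     1     0
          5     1     0     0     0     1     1     0     0     1     1     1     0     1     1     1     1     1     1
          7     1     0     0     0     1     1     0     1     1     1     1     1     2     1     2     2     2     2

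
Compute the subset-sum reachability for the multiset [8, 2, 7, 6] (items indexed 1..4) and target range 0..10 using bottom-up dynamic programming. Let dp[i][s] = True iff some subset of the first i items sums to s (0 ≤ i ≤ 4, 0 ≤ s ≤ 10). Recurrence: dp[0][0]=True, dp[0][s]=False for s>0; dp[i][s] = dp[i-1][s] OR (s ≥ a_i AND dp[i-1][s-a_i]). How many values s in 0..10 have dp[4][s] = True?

i\s   0   1   2   3   4   5   6   7   8   9  10
  0   T   F   F   F   F   F   F   F   F   F   F
  1   T   F   F   F   F   F   F   F   T   F   F
  2   T   F   T   F   F   F   F   F   T   F   T
  3   T   F   T   F   F   F   F   T   T   T   T
  4   T   F   T   F   F   F   T   T   T   T   T

7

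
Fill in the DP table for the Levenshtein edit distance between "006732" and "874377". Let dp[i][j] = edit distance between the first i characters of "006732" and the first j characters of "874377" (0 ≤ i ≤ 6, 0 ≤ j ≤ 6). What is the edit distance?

6

   ''  8  7  4  3  7  7
''  0  1  2  3  4  5  6
 0  1  1  2  3  4  5  6
 0  2  2  2  3  4  5  6
 6  3  3  3  3  4  5  6
 7  4  4  3  4  4  4  5
 3  5  5  4  4  4  5  5
 2  6  6  5  5  5  5  6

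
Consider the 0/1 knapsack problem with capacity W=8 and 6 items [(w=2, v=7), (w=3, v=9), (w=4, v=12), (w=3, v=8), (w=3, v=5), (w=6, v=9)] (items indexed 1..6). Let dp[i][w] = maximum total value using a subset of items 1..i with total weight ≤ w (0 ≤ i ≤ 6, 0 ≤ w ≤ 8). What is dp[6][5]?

16

i\w   0   1   2   3   4   5   6   7   8
  0   0   0   0   0   0   0   0   0   0
  1   0   0   7   7   7   7   7   7   7
  2   0   0   7   9   9  16  16  16  16
  3   0   0   7   9  12  16  19  21  21
  4   0   0   7   9  12  16  19  21  24
  5   0   0   7   9  12  16  19  21  24
  6   0   0   7   9  12  16  19  21  24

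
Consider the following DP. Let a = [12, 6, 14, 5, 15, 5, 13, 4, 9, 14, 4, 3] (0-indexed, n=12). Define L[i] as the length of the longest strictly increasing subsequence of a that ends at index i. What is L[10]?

1

   i    0    1    2    3    4    5    6    7    8    9   10   11
a[i]   12    6   14    5   15    5   13    4    9   14    4    3
L[i]    1    1    2    1    3    1    2    1    2    3    1    1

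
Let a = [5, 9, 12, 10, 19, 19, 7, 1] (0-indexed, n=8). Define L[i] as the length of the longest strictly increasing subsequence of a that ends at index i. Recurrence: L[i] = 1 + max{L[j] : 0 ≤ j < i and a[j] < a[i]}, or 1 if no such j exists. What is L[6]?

2

   i    0    1    2    3    4    5    6    7
a[i]    5    9   12   10   19   19    7    1
L[i]    1    2    3    3    4    4    2    1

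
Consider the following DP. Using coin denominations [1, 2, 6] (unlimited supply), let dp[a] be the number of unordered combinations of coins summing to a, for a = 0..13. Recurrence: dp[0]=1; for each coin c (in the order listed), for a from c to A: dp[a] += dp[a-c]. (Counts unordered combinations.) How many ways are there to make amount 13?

12

after  coin     0     1     2     3     4     5     6     7     8     9    10    11    12    13
          1     1     1     1     1     1     1     1     1     1     1     1     1     1     1
          2     1     1     2     2     3     3     4     4     5     5     6     6     7     7
          6     1     1     2     2     3     3     5     5     7     7     9     9    12    12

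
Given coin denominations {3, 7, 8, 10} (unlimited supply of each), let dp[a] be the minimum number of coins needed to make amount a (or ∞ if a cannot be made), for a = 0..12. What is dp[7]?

 a  0  1  2  3  4  5  6  7  8  9 10 11 12
dp  0  -  -  1  -  -  2  1  1  3  1  2  4
(- denotes ∞ / unreachable)

1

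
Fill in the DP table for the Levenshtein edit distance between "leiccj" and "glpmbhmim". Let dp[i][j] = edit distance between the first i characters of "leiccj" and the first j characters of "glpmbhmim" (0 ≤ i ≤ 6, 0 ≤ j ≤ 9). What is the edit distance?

   ''  g  l  p  m  b  h  m  i  m
''  0  1  2  3  4  5  6  7  8  9
 l  1  1  1  2  3  4  5  6  7  8
 e  2  2  2  2  3  4  5  6  7  8
 i  3  3  3  3  3  4  5  6  6  7
 c  4  4  4  4  4  4  5  6  7  7
 c  5  5  5  5  5  5  5  6  7  8
 j  6  6  6  6  6  6  6  6  7  8

8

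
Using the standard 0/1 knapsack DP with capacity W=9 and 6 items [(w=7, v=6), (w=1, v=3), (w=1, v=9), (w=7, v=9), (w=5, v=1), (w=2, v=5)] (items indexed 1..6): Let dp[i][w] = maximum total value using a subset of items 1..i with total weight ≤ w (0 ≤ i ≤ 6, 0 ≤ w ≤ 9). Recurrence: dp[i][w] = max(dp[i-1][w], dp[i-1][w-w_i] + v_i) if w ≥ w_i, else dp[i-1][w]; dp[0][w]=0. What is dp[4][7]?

12

i\w   0   1   2   3   4   5   6   7   8   9
  0   0   0   0   0   0   0   0   0   0   0
  1   0   0   0   0   0   0   0   6   6   6
  2   0   3   3   3   3   3   3   6   9   9
  3   0   9  12  12  12  12  12  12  15  18
  4   0   9  12  12  12  12  12  12  18  21
  5   0   9  12  12  12  12  12  13  18  21
  6   0   9  12  14  17  17  17  17  18  21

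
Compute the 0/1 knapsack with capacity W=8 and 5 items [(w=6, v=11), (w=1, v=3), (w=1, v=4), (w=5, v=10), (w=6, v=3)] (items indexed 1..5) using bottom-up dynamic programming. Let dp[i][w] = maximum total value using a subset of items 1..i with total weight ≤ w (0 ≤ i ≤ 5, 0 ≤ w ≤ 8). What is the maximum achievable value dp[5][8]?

18

i\w   0   1   2   3   4   5   6   7   8
  0   0   0   0   0   0   0   0   0   0
  1   0   0   0   0   0   0  11  11  11
  2   0   3   3   3   3   3  11  14  14
  3   0   4   7   7   7   7  11  15  18
  4   0   4   7   7   7  10  14  17  18
  5   0   4   7   7   7  10  14  17  18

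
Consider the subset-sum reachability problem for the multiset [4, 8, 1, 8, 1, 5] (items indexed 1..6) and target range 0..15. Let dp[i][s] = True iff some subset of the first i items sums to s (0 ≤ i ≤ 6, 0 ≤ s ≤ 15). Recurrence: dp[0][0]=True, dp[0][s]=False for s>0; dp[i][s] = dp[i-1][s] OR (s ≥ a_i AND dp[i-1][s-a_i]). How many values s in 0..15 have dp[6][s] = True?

i\s   0   1   2   3   4   5   6   7   8   9  10  11  12  13  14  15
  0   T   F   F   F   F   F   F   F   F   F   F   F   F   F   F   F
  1   T   F   F   F   T   F   F   F   F   F   F   F   F   F   F   F
  2   T   F   F   F   T   F   F   F   T   F   F   F   T   F   F   F
  3   T   T   F   F   T   T   F   F   T   T   F   F   T   T   F   F
  4   T   T   F   F   T   T   F   F   T   T   F   F   T   T   F   F
  5   T   T   T   F   T   T   T   F   T   T   T   F   T   T   T   F
  6   T   T   T   F   T   T   T   T   T   T   T   T   T   T   T   T

15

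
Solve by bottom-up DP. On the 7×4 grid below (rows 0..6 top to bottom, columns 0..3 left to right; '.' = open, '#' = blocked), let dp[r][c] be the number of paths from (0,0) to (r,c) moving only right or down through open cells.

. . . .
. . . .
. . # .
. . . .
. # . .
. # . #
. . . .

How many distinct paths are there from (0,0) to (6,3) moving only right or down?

r\c   0   1   2   3
  0   1   1   1   1
  1   1   2   3   4
  2   1   3   0   4
  3   1   4   4   8
  4   1   0   4  12
  5   1   0   4   0
  6   1   1   5   5

5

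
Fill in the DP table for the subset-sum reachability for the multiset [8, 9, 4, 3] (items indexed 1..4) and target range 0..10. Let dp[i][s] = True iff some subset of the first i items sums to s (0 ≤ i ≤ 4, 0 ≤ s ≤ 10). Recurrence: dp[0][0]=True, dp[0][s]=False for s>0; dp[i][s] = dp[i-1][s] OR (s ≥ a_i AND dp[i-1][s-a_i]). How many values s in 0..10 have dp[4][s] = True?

6

i\s   0   1   2   3   4   5   6   7   8   9  10
  0   T   F   F   F   F   F   F   F   F   F   F
  1   T   F   F   F   F   F   F   F   T   F   F
  2   T   F   F   F   F   F   F   F   T   T   F
  3   T   F   F   F   T   F   F   F   T   T   F
  4   T   F   F   T   T   F   F   T   T   T   F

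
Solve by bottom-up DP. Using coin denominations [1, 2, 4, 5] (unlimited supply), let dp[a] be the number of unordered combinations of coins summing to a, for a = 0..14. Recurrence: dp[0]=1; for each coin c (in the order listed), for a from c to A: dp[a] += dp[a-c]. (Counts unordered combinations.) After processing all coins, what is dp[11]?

19

after  coin     0     1     2     3     4     5     6     7     8     9    10    11    12    13    14
          1     1     1     1     1     1     1     1     1     1     1     1     1     1     1     1
          2     1     1     2     2     3     3     4     4     5     5     6     6     7     7     8
          4     1     1     2     2     4     4     6     6     9     9    12    12    16    16    20
          5     1     1     2     2     4     5     7     8    11    13    17    19    24    27    33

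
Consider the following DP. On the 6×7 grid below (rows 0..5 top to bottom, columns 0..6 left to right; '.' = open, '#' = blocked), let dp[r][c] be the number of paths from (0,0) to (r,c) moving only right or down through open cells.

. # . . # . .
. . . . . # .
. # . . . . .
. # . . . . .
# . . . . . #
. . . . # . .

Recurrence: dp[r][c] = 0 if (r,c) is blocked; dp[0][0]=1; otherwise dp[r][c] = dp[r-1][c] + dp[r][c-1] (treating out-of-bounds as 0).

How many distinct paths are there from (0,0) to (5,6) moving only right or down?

19

r\c   0   1   2   3   4   5   6
  0   1   0   0   0   0   0   0
  1   1   1   1   1   1   0   0
  2   1   0   1   2   3   3   3
  3   1   0   1   3   6   9  12
  4   0   0   1   4  10  19   0
  5   0   0   1   5   0  19  19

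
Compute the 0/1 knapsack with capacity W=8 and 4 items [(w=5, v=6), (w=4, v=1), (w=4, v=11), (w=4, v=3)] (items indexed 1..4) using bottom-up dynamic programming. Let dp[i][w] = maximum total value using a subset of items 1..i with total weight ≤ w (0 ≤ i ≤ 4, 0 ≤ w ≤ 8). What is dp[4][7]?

i\w   0   1   2   3   4   5   6   7   8
  0   0   0   0   0   0   0   0   0   0
  1   0   0   0   0   0   6   6   6   6
  2   0   0   0   0   1   6   6   6   6
  3   0   0   0   0  11  11  11  11  12
  4   0   0   0   0  11  11  11  11  14

11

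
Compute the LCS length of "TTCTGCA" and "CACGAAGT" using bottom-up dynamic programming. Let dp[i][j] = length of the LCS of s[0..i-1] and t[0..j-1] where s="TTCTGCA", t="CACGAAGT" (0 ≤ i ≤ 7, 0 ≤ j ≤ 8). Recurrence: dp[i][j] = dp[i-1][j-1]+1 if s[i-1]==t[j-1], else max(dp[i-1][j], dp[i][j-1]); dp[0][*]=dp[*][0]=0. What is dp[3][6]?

1

   ''  C  A  C  G  A  A  G  T
''  0  0  0  0  0  0  0  0  0
 T  0  0  0  0  0  0  0  0  1
 T  0  0  0  0  0  0  0  0  1
 C  0  1  1  1  1  1  1  1  1
 T  0  1  1  1  1  1  1  1  2
 G  0  1  1  1  2  2  2  2  2
 C  0  1  1  2  2  2  2  2  2
 A  0  1  2  2  2  3  3  3  3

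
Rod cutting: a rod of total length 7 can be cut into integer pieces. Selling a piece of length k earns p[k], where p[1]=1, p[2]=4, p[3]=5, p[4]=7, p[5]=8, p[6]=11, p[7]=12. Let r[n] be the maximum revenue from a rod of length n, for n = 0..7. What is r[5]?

9

   n    0    1    2    3    4    5    6    7
r[n]    0    1    4    5    8    9   12   13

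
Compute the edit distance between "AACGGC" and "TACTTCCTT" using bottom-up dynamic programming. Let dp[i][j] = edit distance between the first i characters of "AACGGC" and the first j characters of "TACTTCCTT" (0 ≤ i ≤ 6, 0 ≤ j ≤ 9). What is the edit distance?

   ''  T  A  C  T  T  C  C  T  T
''  0  1  2  3  4  5  6  7  8  9
 A  1  1  1  2  3  4  5  6  7  8
 A  2  2  1  2  3  4  5  6  7  8
 C  3  3  2  1  2  3  4  5  6  7
 G  4  4  3  2  2  3  4  5  6  7
 G  5  5  4  3  3  3  4  5  6  7
 C  6  6  5  4  4  4  3  4  5  6

6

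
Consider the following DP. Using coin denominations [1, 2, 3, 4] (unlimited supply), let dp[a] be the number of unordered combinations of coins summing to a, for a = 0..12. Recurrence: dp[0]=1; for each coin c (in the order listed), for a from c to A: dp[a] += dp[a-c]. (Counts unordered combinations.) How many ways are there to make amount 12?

after  coin     0     1     2     3     4     5     6     7     8     9    10    11    12
          1     1     1     1     1     1     1     1     1     1     1     1     1     1
          2     1     1     2     2     3     3     4     4     5     5     6     6     7
          3     1     1     2     3     4     5     7     8    10    12    14    16    19
          4     1     1     2     3     5     6     9    11    15    18    23    27    34

34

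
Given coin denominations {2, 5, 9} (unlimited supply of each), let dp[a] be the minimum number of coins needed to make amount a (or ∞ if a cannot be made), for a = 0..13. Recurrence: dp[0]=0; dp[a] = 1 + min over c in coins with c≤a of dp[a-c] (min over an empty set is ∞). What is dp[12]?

 a  0  1  2  3  4  5  6  7  8  9 10 11 12 13
dp  0  -  1  -  2  1  3  2  4  1  2  2  3  3
(- denotes ∞ / unreachable)

3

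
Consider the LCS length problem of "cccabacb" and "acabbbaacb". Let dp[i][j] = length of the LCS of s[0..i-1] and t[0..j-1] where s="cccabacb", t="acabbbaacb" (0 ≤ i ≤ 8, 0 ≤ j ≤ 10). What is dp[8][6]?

4

   ''  a  c  a  b  b  b  a  a  c  b
''  0  0  0  0  0  0  0  0  0  0  0
 c  0  0  1  1  1  1  1  1  1  1  1
 c  0  0  1  1  1  1  1  1  1  2  2
 c  0  0  1  1  1  1  1  1  1  2  2
 a  0  1  1  2  2  2  2  2  2  2  2
 b  0  1  1  2  3  3  3  3  3  3  3
 a  0  1  1  2  3  3  3  4  4  4  4
 c  0  1  2  2  3  3  3  4  4  5  5
 b  0  1  2  2  3  4  4  4  4  5  6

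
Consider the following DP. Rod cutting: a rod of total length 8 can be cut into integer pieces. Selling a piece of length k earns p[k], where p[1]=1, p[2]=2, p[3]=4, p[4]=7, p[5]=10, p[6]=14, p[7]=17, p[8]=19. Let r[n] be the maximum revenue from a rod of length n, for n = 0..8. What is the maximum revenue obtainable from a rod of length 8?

   n    0    1    2    3    4    5    6    7    8
r[n]    0    1    2    4    7   10   14   17   19

19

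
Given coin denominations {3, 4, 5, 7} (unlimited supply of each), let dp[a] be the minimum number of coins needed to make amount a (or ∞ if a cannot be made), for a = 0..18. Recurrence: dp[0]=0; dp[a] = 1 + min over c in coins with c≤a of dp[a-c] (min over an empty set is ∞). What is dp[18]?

3

 a  0  1  2  3  4  5  6  7  8  9 10 11 12 13 14 15 16 17 18
dp  0  -  -  1  1  1  2  1  2  2  2  2  2  3  2  3  3  3  3
(- denotes ∞ / unreachable)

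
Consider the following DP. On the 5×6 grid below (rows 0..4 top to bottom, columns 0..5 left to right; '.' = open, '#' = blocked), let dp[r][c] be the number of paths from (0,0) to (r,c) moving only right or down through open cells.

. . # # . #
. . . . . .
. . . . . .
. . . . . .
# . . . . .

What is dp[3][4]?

25

r\c   0   1   2   3   4   5
  0   1   1   0   0   0   0
  1   1   2   2   2   2   2
  2   1   3   5   7   9  11
  3   1   4   9  16  25  36
  4   0   4  13  29  54  90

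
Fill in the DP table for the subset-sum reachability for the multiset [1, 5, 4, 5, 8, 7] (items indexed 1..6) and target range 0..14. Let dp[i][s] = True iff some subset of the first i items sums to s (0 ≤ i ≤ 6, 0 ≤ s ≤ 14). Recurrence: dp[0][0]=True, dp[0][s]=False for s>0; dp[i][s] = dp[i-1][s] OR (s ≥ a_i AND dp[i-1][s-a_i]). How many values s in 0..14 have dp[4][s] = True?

i\s   0   1   2   3   4   5   6   7   8   9  10  11  12  13  14
  0   T   F   F   F   F   F   F   F   F   F   F   F   F   F   F
  1   T   T   F   F   F   F   F   F   F   F   F   F   F   F   F
  2   T   T   F   F   F   T   T   F   F   F   F   F   F   F   F
  3   T   T   F   F   T   T   T   F   F   T   T   F   F   F   F
  4   T   T   F   F   T   T   T   F   F   T   T   T   F   F   T
  5   T   T   F   F   T   T   T   F   T   T   T   T   T   T   T
  6   T   T   F   F   T   T   T   T   T   T   T   T   T   T   T

9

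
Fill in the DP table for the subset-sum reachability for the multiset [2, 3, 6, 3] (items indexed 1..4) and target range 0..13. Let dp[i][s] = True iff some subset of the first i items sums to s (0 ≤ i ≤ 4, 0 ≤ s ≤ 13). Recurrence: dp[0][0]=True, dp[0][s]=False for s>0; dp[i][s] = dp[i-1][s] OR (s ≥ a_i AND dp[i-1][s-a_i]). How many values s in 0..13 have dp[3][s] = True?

i\s   0   1   2   3   4   5   6   7   8   9  10  11  12  13
  0   T   F   F   F   F   F   F   F   F   F   F   F   F   F
  1   T   F   T   F   F   F   F   F   F   F   F   F   F   F
  2   T   F   T   T   F   T   F   F   F   F   F   F   F   F
  3   T   F   T   T   F   T   T   F   T   T   F   T   F   F
  4   T   F   T   T   F   T   T   F   T   T   F   T   T   F

8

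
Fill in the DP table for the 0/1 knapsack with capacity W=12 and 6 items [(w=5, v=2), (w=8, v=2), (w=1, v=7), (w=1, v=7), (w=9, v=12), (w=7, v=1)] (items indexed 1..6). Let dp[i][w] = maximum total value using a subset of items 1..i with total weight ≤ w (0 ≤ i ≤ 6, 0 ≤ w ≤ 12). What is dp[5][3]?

14

i\w   0   1   2   3   4   5   6   7   8   9  10  11  12
  0   0   0   0   0   0   0   0   0   0   0   0   0   0
  1   0   0   0   0   0   2   2   2   2   2   2   2   2
  2   0   0   0   0   0   2   2   2   2   2   2   2   2
  3   0   7   7   7   7   7   9   9   9   9   9   9   9
  4   0   7  14  14  14  14  14  16  16  16  16  16  16
  5   0   7  14  14  14  14  14  16  16  16  19  26  26
  6   0   7  14  14  14  14  14  16  16  16  19  26  26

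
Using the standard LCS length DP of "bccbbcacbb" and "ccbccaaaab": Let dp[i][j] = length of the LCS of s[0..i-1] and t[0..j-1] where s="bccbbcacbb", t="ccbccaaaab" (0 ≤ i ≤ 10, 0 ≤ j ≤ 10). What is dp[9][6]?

   ''  c  c  b  c  c  a  a  a  a  b
''  0  0  0  0  0  0  0  0  0  0  0
 b  0  0  0  1  1  1  1  1  1  1  1
 c  0  1  1  1  2  2  2  2  2  2  2
 c  0  1  2  2  2  3  3  3  3  3  3
 b  0  1  2  3  3  3  3  3  3  3  4
 b  0  1  2  3  3  3  3  3  3  3  4
 c  0  1  2  3  4  4  4  4  4  4  4
 a  0  1  2  3  4  4  5  5  5  5  5
 c  0  1  2  3  4  5  5  5  5  5  5
 b  0  1  2  3  4  5  5  5  5  5  6
 b  0  1  2  3  4  5  5  5  5  5  6

5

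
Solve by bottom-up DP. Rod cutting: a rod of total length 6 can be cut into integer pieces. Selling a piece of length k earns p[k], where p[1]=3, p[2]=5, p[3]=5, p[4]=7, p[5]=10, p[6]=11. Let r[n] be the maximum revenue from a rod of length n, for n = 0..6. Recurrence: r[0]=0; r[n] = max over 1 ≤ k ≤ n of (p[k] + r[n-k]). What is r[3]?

9

   n    0    1    2    3    4    5    6
r[n]    0    3    6    9   12   15   18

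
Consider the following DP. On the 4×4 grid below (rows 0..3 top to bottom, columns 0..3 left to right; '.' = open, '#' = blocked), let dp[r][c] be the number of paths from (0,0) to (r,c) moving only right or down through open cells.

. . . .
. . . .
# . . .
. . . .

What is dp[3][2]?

r\c   0   1   2   3
  0   1   1   1   1
  1   1   2   3   4
  2   0   2   5   9
  3   0   2   7  16

7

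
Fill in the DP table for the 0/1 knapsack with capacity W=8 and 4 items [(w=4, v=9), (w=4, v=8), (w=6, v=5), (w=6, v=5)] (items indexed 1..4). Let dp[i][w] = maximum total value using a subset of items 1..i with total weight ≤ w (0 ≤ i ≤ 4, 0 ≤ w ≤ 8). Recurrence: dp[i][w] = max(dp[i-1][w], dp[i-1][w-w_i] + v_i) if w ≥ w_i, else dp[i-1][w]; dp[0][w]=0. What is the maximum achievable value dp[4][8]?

17

i\w   0   1   2   3   4   5   6   7   8
  0   0   0   0   0   0   0   0   0   0
  1   0   0   0   0   9   9   9   9   9
  2   0   0   0   0   9   9   9   9  17
  3   0   0   0   0   9   9   9   9  17
  4   0   0   0   0   9   9   9   9  17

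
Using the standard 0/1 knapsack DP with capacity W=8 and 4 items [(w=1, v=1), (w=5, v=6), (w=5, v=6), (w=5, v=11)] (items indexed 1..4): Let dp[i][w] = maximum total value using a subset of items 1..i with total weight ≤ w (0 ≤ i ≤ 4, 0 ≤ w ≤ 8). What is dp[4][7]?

12

i\w   0   1   2   3   4   5   6   7   8
  0   0   0   0   0   0   0   0   0   0
  1   0   1   1   1   1   1   1   1   1
  2   0   1   1   1   1   6   7   7   7
  3   0   1   1   1   1   6   7   7   7
  4   0   1   1   1   1  11  12  12  12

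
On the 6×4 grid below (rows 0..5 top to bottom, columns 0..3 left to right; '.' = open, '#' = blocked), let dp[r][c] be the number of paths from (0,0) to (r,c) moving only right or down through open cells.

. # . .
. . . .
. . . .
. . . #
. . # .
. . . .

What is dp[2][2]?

3

r\c   0   1   2   3
  0   1   0   0   0
  1   1   1   1   1
  2   1   2   3   4
  3   1   3   6   0
  4   1   4   0   0
  5   1   5   5   5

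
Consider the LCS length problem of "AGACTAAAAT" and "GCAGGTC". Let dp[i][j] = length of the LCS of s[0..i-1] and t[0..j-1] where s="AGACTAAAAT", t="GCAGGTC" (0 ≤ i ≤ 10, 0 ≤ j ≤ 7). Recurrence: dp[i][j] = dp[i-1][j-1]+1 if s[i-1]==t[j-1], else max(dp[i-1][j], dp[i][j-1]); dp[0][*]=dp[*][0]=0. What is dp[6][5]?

   ''  G  C  A  G  G  T  C
''  0  0  0  0  0  0  0  0
 A  0  0  0  1  1  1  1  1
 G  0  1  1  1  2  2  2  2
 A  0  1  1  2  2  2  2  2
 C  0  1  2  2  2  2  2  3
 T  0  1  2  2  2  2  3  3
 A  0  1  2  3  3  3  3  3
 A  0  1  2  3  3  3  3  3
 A  0  1  2  3  3  3  3  3
 A  0  1  2  3  3  3  3  3
 T  0  1  2  3  3  3  4  4

3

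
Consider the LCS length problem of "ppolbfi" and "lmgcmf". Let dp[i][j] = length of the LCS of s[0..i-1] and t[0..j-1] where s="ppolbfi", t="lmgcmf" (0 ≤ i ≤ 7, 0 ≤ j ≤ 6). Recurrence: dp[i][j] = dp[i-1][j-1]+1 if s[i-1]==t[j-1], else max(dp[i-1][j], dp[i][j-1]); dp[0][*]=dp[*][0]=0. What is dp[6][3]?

1

   ''  l  m  g  c  m  f
''  0  0  0  0  0  0  0
 p  0  0  0  0  0  0  0
 p  0  0  0  0  0  0  0
 o  0  0  0  0  0  0  0
 l  0  1  1  1  1  1  1
 b  0  1  1  1  1  1  1
 f  0  1  1  1  1  1  2
 i  0  1  1  1  1  1  2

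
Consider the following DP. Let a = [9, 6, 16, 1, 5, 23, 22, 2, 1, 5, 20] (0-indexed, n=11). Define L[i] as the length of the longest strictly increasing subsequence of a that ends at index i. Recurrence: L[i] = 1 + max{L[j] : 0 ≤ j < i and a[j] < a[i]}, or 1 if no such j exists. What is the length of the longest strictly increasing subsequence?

4

   i    0    1    2    3    4    5    6    7    8    9   10
a[i]    9    6   16    1    5   23   22    2    1    5   20
L[i]    1    1    2    1    2    3    3    2    1    3    4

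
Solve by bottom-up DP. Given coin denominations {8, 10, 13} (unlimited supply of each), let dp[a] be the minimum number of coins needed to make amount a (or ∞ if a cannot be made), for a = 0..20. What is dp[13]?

 a  0  1  2  3  4  5  6  7  8  9 10 11 12 13 14 15 16 17 18 19 20
dp  0  -  -  -  -  -  -  -  1  -  1  -  -  1  -  -  2  -  2  -  2
(- denotes ∞ / unreachable)

1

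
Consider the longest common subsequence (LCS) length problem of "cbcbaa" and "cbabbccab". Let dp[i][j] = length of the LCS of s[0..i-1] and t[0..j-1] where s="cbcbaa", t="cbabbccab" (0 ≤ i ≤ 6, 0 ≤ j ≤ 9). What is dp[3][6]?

3

   ''  c  b  a  b  b  c  c  a  b
''  0  0  0  0  0  0  0  0  0  0
 c  0  1  1  1  1  1  1  1  1  1
 b  0  1  2  2  2  2  2  2  2  2
 c  0  1  2  2  2  2  3  3  3  3
 b  0  1  2  2  3  3  3  3  3  4
 a  0  1  2  3  3  3  3  3  4  4
 a  0  1  2  3  3  3  3  3  4  4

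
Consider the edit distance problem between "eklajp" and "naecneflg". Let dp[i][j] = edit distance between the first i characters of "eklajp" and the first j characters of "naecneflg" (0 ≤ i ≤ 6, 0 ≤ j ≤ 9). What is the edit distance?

8

   ''  n  a  e  c  n  e  f  l  g
''  0  1  2  3  4  5  6  7  8  9
 e  1  1  2  2  3  4  5  6  7  8
 k  2  2  2  3  3  4  5  6  7  8
 l  3  3  3  3  4  4  5  6  6  7
 a  4  4  3  4  4  5  5  6  7  7
 j  5  5  4  4  5  5  6  6  7  8
 p  6  6  5  5  5  6  6  7  7  8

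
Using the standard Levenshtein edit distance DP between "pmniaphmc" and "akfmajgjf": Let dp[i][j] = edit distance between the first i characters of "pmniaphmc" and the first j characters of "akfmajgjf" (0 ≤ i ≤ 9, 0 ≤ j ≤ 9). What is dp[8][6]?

7

   ''  a  k  f  m  a  j  g  j  f
''  0  1  2  3  4  5  6  7  8  9
 p  1  1  2  3  4  5  6  7  8  9
 m  2  2  2  3  3  4  5  6  7  8
 n  3  3  3  3  4  4  5  6  7  8
 i  4  4  4  4  4  5  5  6  7  8
 a  5  4  5  5  5  4  5  6  7  8
 p  6  5  5  6  6  5  5  6  7  8
 h  7  6  6  6  7  6  6  6  7  8
 m  8  7  7  7  6  7  7  7  7  8
 c  9  8  8  8  7  7  8  8  8  8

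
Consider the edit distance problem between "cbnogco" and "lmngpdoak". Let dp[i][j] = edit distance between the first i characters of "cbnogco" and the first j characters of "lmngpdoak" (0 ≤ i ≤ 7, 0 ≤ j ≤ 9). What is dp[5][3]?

   ''  l  m  n  g  p  d  o  a  k
''  0  1  2  3  4  5  6  7  8  9
 c  1  1  2  3  4  5  6  7  8  9
 b  2  2  2  3  4  5  6  7  8  9
 n  3  3  3  2  3  4  5  6  7  8
 o  4  4  4  3  3  4  5  5  6  7
 g  5  5  5  4  3  4  5  6  6  7
 c  6  6  6  5  4  4  5  6  7  7
 o  7  7  7  6  5  5  5  5  6  7

4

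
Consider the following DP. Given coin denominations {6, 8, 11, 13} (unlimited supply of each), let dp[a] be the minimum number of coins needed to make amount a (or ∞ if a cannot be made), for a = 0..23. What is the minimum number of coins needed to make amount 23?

 a  0  1  2  3  4  5  6  7  8  9 10 11 12 13 14 15 16 17 18 19 20 21 22 23
dp  0  -  -  -  -  -  1  -  1  -  -  1  2  1  2  -  2  2  3  2  3  2  2  3
(- denotes ∞ / unreachable)

3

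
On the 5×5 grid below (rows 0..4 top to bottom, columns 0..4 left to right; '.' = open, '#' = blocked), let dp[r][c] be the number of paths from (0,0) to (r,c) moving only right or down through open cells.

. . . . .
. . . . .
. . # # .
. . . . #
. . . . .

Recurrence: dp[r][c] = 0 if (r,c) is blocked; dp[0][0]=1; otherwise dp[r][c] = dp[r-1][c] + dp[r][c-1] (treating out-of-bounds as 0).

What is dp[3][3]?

4

r\c   0   1   2   3   4
  0   1   1   1   1   1
  1   1   2   3   4   5
  2   1   3   0   0   5
  3   1   4   4   4   0
  4   1   5   9  13  13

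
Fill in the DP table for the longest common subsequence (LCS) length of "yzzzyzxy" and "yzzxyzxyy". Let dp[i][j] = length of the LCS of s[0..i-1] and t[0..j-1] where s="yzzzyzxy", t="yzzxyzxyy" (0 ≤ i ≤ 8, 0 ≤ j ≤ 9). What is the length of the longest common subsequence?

7

   ''  y  z  z  x  y  z  x  y  y
''  0  0  0  0  0  0  0  0  0  0
 y  0  1  1  1  1  1  1  1  1  1
 z  0  1  2  2  2  2  2  2  2  2
 z  0  1  2  3  3  3  3  3  3  3
 z  0  1  2  3  3  3  4  4  4  4
 y  0  1  2  3  3  4  4  4  5  5
 z  0  1  2  3  3  4  5  5  5  5
 x  0  1  2  3  4  4  5  6  6  6
 y  0  1  2  3  4  5  5  6  7  7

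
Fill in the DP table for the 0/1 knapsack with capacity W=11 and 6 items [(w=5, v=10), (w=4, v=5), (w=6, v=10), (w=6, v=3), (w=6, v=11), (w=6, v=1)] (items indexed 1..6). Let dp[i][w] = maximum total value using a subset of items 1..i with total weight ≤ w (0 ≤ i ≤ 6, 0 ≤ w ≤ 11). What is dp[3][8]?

10

i\w   0   1   2   3   4   5   6   7   8   9  10  11
  0   0   0   0   0   0   0   0   0   0   0   0   0
  1   0   0   0   0   0  10  10  10  10  10  10  10
  2   0   0   0   0   5  10  10  10  10  15  15  15
  3   0   0   0   0   5  10  10  10  10  15  15  20
  4   0   0   0   0   5  10  10  10  10  15  15  20
  5   0   0   0   0   5  10  11  11  11  15  16  21
  6   0   0   0   0   5  10  11  11  11  15  16  21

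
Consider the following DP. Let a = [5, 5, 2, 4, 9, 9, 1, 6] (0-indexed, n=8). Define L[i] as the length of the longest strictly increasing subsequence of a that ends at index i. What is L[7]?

   i    0    1    2    3    4    5    6    7
a[i]    5    5    2    4    9    9    1    6
L[i]    1    1    1    2    3    3    1    3

3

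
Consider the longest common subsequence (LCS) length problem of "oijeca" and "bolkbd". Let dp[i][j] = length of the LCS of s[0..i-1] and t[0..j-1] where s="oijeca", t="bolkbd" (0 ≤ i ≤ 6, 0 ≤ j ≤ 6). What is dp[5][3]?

1

   ''  b  o  l  k  b  d
''  0  0  0  0  0  0  0
 o  0  0  1  1  1  1  1
 i  0  0  1  1  1  1  1
 j  0  0  1  1  1  1  1
 e  0  0  1  1  1  1  1
 c  0  0  1  1  1  1  1
 a  0  0  1  1  1  1  1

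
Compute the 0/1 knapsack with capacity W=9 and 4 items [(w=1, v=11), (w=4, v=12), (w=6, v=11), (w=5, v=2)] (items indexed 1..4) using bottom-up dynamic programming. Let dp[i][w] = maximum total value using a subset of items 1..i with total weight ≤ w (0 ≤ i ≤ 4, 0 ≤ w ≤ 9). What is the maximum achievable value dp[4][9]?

23

i\w   0   1   2   3   4   5   6   7   8   9
  0   0   0   0   0   0   0   0   0   0   0
  1   0  11  11  11  11  11  11  11  11  11
  2   0  11  11  11  12  23  23  23  23  23
  3   0  11  11  11  12  23  23  23  23  23
  4   0  11  11  11  12  23  23  23  23  23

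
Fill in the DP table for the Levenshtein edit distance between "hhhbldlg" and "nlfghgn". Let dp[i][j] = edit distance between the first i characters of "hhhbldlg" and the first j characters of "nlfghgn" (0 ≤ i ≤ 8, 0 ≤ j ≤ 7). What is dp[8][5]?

   ''  n  l  f  g  h  g  n
''  0  1  2  3  4  5  6  7
 h  1  1  2  3  4  4  5  6
 h  2  2  2  3  4  4  5  6
 h  3  3  3  3  4  4  5  6
 b  4  4  4  4  4  5  5  6
 l  5  5  4  5  5  5  6  6
 d  6  6  5  5  6  6  6  7
 l  7  7  6  6  6  7  7  7
 g  8  8  7  7  6  7  7  8

7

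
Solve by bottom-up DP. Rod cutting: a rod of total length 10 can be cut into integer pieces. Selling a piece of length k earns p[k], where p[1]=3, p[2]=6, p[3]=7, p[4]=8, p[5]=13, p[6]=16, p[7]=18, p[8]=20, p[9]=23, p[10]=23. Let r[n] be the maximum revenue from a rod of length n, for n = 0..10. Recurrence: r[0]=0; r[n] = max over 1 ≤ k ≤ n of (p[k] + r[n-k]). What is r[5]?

   n    0    1    2    3    4    5    6    7    8    9   10
r[n]    0    3    6    9   12   15   18   21   24   27   30

15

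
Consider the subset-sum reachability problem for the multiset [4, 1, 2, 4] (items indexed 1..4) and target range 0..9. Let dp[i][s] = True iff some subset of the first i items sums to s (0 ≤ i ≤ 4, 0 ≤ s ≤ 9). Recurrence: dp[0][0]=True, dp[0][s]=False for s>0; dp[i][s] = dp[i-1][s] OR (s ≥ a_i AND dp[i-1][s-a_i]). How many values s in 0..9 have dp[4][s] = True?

10

i\s   0   1   2   3   4   5   6   7   8   9
  0   T   F   F   F   F   F   F   F   F   F
  1   T   F   F   F   T   F   F   F   F   F
  2   T   T   F   F   T   T   F   F   F   F
  3   T   T   T   T   T   T   T   T   F   F
  4   T   T   T   T   T   T   T   T   T   T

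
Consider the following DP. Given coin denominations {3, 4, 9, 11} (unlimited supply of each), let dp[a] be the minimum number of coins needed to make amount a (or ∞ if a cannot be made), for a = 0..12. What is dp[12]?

2

 a  0  1  2  3  4  5  6  7  8  9 10 11 12
dp  0  -  -  1  1  -  2  2  2  1  3  1  2
(- denotes ∞ / unreachable)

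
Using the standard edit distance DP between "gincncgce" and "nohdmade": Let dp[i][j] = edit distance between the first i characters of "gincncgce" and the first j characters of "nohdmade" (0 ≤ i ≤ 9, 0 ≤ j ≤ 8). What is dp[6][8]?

   ''  n  o  h  d  m  a  d  e
''  0  1  2  3  4  5  6  7  8
 g  1  1  2  3  4  5  6  7  8
 i  2  2  2  3  4  5  6  7  8
 n  3  2  3  3  4  5  6  7  8
 c  4  3  3  4  4  5  6  7  8
 n  5  4  4  4  5  5  6  7  8
 c  6  5  5  5  5  6  6  7  8
 g  7  6  6  6  6  6  7  7  8
 c  8  7  7  7  7  7  7  8  8
 e  9  8  8  8  8  8  8  8  8

8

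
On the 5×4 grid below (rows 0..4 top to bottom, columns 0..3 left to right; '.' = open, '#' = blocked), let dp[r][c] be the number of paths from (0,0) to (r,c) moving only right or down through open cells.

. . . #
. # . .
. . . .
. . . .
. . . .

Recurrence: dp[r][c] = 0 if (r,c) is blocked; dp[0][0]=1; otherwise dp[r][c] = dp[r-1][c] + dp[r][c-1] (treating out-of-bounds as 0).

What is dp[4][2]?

7

r\c   0   1   2   3
  0   1   1   1   0
  1   1   0   1   1
  2   1   1   2   3
  3   1   2   4   7
  4   1   3   7  14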